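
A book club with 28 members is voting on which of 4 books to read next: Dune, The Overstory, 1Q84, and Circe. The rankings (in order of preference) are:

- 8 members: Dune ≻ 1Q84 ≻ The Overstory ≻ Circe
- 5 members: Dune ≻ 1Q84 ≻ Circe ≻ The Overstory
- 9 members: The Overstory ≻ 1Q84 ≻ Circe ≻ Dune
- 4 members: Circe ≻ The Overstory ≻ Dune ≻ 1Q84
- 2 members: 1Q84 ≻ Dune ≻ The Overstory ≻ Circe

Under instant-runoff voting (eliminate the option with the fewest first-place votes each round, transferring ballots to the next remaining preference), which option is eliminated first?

1Q84

Round 1: Dune 13, The Overstory 9, 1Q84 2, Circe 4. Eliminate 1Q84.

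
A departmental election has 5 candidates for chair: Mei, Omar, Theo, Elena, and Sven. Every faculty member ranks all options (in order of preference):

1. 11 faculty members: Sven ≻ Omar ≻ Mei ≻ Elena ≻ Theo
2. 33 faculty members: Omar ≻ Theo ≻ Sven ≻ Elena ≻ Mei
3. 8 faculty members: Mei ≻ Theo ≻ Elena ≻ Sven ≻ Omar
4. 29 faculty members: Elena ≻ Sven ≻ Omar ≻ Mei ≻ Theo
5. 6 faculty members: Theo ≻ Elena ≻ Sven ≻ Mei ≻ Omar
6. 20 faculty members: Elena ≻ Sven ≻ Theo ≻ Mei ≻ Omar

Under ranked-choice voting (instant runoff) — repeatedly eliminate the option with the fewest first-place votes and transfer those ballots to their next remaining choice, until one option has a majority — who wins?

Round 1: Mei 8, Omar 33, Theo 6, Elena 49, Sven 11. Eliminate Theo.
Round 2: Mei 8, Omar 33, Elena 55, Sven 11. Elena has a majority.

Elena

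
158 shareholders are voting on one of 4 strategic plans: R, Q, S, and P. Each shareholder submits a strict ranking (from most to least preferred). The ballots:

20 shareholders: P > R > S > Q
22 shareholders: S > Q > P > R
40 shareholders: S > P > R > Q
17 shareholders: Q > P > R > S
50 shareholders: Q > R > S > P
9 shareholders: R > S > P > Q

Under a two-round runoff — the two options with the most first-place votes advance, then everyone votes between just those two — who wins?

S

Round 1 first-place votes: R 9, Q 67, S 62, P 20.
Q and S advance.
Runoff: Q is preferred to S by 67 voters; S by 91.
S wins the runoff.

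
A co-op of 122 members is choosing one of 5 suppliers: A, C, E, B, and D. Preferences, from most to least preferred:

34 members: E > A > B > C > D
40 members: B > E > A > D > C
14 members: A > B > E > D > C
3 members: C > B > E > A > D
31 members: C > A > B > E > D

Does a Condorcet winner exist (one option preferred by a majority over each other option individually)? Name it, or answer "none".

Checking pairwise contests:
E beats A 77–45.
A beats C 88–34.
B beats E 88–34.
A beats B 79–43.
A beats D 122–0.
Every option loses at least one head-to-head, so there is no Condorcet winner.

none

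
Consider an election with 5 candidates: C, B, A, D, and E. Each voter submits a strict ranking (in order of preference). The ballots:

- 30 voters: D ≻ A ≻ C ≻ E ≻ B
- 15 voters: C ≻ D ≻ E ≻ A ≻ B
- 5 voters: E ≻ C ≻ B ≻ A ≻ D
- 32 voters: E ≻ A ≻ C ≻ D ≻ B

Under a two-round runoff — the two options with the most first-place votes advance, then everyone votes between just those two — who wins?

Round 1 first-place votes: C 15, B 0, A 0, D 30, E 37.
E and D advance.
Runoff: E is preferred to D by 37 voters; D by 45.
D wins the runoff.

D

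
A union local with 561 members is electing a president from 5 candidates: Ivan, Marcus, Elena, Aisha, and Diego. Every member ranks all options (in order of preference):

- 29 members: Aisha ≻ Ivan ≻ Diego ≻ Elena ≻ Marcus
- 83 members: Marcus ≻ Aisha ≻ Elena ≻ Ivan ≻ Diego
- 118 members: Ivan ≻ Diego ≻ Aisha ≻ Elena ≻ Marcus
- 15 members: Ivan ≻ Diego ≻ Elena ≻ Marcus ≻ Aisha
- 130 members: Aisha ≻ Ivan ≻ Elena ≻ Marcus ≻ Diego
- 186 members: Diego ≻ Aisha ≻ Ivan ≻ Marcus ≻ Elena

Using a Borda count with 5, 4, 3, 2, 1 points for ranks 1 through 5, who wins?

Aisha

Ivan: 29·4 + 83·2 + 118·5 + 15·5 + 130·4 + 186·3 = 2025
Marcus: 29·1 + 83·5 + 118·1 + 15·2 + 130·2 + 186·2 = 1224
Elena: 29·2 + 83·3 + 118·2 + 15·3 + 130·3 + 186·1 = 1164
Aisha: 29·5 + 83·4 + 118·3 + 15·1 + 130·5 + 186·4 = 2240
Diego: 29·3 + 83·1 + 118·4 + 15·4 + 130·1 + 186·5 = 1762
Aisha has the highest Borda score (2240).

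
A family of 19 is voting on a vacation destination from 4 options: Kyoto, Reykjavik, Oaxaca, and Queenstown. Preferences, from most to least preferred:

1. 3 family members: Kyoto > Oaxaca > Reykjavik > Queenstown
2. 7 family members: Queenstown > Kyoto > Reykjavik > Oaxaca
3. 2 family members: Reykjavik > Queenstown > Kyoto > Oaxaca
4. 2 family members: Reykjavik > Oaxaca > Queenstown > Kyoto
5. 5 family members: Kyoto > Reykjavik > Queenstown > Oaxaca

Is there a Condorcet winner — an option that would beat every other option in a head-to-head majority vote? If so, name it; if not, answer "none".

Checking pairwise contests:
Queenstown beats Kyoto 11–8.
Kyoto beats Reykjavik 15–4.
Kyoto beats Oaxaca 17–2.
Reykjavik beats Queenstown 12–7.
Every option loses at least one head-to-head, so there is no Condorcet winner.

none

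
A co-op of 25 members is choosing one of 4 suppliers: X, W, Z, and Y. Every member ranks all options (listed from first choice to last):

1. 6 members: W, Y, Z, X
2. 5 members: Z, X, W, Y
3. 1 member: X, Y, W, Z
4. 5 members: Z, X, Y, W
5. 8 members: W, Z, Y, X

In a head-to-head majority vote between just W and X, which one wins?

W

Voters preferring W to X: 14; preferring X to W: 11.
W wins the head-to-head.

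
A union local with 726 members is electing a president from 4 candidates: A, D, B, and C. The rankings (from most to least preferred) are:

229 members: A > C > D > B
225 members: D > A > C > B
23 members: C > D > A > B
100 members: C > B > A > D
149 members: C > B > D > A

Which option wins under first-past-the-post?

First-place votes: A 229, D 225, B 0, C 272.
C has the most first-place votes.

C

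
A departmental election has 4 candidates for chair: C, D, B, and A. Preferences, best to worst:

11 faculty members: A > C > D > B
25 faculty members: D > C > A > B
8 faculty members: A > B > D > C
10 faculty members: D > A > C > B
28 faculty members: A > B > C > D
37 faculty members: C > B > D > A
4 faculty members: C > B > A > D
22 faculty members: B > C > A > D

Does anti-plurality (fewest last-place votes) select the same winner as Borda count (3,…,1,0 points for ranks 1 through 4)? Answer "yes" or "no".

yes

Anti-plurality — last-place votes: C 8, D 54, B 46, A 37. Winner: C.
Borda — scores: C 277, D 161, B 220, A 212. Winner: C.
The two methods agree.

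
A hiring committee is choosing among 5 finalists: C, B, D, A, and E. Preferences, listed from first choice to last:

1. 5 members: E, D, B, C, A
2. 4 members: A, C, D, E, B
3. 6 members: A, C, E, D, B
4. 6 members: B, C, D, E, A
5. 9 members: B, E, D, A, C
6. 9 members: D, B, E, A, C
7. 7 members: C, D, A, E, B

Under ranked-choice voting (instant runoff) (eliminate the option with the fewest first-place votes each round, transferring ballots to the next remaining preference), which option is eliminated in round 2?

Round 1: C 7, B 15, D 9, A 10, E 5. Eliminate E.
Round 2: C 7, B 15, D 14, A 10. Eliminate C.

C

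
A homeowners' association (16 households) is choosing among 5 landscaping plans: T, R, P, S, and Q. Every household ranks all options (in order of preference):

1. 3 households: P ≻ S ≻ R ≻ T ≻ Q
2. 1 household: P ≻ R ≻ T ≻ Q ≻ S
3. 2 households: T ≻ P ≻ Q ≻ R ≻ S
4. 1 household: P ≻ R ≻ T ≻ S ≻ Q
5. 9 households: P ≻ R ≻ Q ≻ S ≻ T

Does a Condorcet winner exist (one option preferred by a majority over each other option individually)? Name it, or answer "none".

P

P vs T: 14–2 for P.
P vs R: 16–0 for P.
P vs S: 16–0 for P.
P vs Q: 16–0 for P.
P beats every other option head-to-head.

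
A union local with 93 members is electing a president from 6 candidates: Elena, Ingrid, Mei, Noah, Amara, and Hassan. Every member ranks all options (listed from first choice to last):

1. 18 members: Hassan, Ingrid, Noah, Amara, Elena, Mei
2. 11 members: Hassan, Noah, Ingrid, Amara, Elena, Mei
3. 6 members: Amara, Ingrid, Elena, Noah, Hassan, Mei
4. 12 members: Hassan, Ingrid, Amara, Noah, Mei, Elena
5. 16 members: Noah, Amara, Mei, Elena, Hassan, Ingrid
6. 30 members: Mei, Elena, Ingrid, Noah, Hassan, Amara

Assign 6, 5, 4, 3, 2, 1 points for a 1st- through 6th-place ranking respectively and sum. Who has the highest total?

Noah

Elena: 18·2 + 11·2 + 6·4 + 12·1 + 16·3 + 30·5 = 292
Ingrid: 18·5 + 11·4 + 6·5 + 12·5 + 16·1 + 30·4 = 360
Mei: 18·1 + 11·1 + 6·1 + 12·2 + 16·4 + 30·6 = 303
Noah: 18·4 + 11·5 + 6·3 + 12·3 + 16·6 + 30·3 = 367
Amara: 18·3 + 11·3 + 6·6 + 12·4 + 16·5 + 30·1 = 281
Hassan: 18·6 + 11·6 + 6·2 + 12·6 + 16·2 + 30·2 = 350
Noah has the highest Borda score (367).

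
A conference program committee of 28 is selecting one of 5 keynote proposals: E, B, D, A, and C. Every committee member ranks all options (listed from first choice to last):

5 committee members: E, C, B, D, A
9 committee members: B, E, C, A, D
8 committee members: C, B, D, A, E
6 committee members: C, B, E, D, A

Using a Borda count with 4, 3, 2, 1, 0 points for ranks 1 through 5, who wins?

E: 5·4 + 9·3 + 8·0 + 6·2 = 59
B: 5·2 + 9·4 + 8·3 + 6·3 = 88
D: 5·1 + 9·0 + 8·2 + 6·1 = 27
A: 5·0 + 9·1 + 8·1 + 6·0 = 17
C: 5·3 + 9·2 + 8·4 + 6·4 = 89
C has the highest Borda score (89).

C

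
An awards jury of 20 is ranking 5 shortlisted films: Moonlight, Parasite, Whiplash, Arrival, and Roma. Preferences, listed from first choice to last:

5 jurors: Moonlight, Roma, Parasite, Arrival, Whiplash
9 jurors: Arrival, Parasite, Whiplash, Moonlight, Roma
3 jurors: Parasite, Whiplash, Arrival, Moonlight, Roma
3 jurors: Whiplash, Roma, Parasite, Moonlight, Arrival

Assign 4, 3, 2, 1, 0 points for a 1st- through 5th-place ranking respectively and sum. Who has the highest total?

Moonlight: 5·4 + 9·1 + 3·1 + 3·1 = 35
Parasite: 5·2 + 9·3 + 3·4 + 3·2 = 55
Whiplash: 5·0 + 9·2 + 3·3 + 3·4 = 39
Arrival: 5·1 + 9·4 + 3·2 + 3·0 = 47
Roma: 5·3 + 9·0 + 3·0 + 3·3 = 24
Parasite has the highest Borda score (55).

Parasite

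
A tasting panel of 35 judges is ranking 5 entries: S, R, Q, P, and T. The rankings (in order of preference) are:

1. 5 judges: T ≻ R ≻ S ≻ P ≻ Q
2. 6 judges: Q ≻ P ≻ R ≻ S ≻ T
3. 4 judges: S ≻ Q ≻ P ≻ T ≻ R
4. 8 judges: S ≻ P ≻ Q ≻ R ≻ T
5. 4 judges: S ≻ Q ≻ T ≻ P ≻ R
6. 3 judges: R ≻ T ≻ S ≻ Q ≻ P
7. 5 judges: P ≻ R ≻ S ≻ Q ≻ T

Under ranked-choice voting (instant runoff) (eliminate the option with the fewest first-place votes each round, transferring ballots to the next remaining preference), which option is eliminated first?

Round 1: S 16, R 3, Q 6, P 5, T 5. Eliminate R.

R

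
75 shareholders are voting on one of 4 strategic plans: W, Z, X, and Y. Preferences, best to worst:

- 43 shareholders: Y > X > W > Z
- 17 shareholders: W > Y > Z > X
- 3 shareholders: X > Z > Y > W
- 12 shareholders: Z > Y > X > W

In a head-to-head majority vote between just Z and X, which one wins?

X

Voters preferring Z to X: 29; preferring X to Z: 46.
X wins the head-to-head.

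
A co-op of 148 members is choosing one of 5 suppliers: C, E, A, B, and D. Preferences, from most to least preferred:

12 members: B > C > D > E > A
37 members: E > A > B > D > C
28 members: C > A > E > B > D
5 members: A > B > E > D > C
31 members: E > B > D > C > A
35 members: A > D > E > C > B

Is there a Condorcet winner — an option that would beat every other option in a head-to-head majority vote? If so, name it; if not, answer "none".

E vs C: 108–40 for E.
E vs A: 80–68 for E.
E vs B: 131–17 for E.
E vs D: 101–47 for E.
E beats every other option head-to-head.

E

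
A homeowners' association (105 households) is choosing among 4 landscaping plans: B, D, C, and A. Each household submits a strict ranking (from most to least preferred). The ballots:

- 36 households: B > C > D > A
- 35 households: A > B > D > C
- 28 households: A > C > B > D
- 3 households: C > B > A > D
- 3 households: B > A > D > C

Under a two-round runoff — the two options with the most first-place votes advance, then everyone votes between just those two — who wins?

A

Round 1 first-place votes: B 39, D 0, C 3, A 63.
A and B advance.
Runoff: A is preferred to B by 63 voters; B by 42.
A wins the runoff.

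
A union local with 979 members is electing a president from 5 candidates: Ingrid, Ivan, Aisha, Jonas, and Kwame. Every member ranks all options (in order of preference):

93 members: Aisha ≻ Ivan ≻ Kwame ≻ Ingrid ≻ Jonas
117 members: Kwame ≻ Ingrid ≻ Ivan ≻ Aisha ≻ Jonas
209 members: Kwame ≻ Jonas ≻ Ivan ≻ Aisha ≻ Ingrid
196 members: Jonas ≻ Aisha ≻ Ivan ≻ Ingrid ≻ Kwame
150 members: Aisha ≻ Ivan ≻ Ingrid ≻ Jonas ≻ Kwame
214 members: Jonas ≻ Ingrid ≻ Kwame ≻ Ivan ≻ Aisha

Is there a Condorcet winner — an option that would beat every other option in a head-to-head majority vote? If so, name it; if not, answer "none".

Jonas

Jonas vs Ingrid: 619–360 for Jonas.
Jonas vs Ivan: 619–360 for Jonas.
Jonas vs Aisha: 619–360 for Jonas.
Jonas vs Kwame: 560–419 for Jonas.
Jonas beats every other option head-to-head.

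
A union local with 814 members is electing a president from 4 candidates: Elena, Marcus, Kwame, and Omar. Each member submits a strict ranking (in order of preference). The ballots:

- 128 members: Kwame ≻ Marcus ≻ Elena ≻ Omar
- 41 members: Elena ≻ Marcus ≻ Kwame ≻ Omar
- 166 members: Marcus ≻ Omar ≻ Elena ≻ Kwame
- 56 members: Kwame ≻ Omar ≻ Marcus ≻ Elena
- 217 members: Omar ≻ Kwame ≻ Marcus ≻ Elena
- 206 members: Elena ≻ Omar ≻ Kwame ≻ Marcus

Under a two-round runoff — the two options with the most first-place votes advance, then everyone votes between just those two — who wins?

Round 1 first-place votes: Elena 247, Marcus 166, Kwame 184, Omar 217.
Elena and Omar advance.
Runoff: Elena is preferred to Omar by 375 voters; Omar by 439.
Omar wins the runoff.

Omar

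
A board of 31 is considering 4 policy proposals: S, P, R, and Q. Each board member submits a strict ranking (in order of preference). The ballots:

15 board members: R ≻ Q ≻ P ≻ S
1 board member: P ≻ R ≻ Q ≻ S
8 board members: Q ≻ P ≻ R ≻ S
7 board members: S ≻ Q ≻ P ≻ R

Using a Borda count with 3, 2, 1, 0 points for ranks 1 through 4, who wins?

Q

S: 15·0 + 1·0 + 8·0 + 7·3 = 21
P: 15·1 + 1·3 + 8·2 + 7·1 = 41
R: 15·3 + 1·2 + 8·1 + 7·0 = 55
Q: 15·2 + 1·1 + 8·3 + 7·2 = 69
Q has the highest Borda score (69).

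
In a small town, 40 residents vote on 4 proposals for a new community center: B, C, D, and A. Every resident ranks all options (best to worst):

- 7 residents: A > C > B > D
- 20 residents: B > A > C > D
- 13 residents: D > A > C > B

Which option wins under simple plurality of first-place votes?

First-place votes: B 20, C 0, D 13, A 7.
B has the most first-place votes.

B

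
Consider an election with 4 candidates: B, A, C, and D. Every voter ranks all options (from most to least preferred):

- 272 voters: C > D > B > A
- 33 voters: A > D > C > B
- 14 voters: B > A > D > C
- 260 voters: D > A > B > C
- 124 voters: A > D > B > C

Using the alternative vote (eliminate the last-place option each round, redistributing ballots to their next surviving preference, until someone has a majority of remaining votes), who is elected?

D

Round 1: B 14, A 157, C 272, D 260. Eliminate B.
Round 2: A 171, C 272, D 260. Eliminate A.
Round 3: C 272, D 431. D has a majority.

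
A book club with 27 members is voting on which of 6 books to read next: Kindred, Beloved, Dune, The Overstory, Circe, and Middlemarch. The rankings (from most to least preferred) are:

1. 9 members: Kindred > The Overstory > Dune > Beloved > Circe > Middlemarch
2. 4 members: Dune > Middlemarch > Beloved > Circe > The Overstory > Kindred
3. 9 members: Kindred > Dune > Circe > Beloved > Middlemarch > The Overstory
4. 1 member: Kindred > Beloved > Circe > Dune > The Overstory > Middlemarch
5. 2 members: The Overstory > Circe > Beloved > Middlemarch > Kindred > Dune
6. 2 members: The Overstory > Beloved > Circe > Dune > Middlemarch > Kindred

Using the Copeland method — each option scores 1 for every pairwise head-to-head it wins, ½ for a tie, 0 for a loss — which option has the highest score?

Kindred: beats Beloved, Dune, The Overstory, Circe, and Middlemarch → score 5.
Beloved: beats The Overstory, Circe, and Middlemarch; loses to Kindred and Dune → score 3.
Dune: beats Beloved, The Overstory, Circe, and Middlemarch; loses to Kindred → score 4.
The Overstory: beats Middlemarch; loses to Kindred, Beloved, Dune, and Circe → score 1.
Circe: beats The Overstory and Middlemarch; loses to Kindred, Beloved, and Dune → score 2.
Middlemarch: loses to Kindred, Beloved, Dune, The Overstory, and Circe → score 0.
Kindred has the best pairwise record.

Kindred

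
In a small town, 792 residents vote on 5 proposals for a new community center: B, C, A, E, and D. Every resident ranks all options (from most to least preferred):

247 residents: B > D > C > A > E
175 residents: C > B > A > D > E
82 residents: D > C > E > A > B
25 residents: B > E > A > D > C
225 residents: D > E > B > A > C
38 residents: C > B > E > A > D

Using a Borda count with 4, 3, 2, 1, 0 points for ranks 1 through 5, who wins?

B

B: 247·4 + 175·3 + 82·0 + 25·4 + 225·2 + 38·3 = 2177
C: 247·2 + 175·4 + 82·3 + 25·0 + 225·0 + 38·4 = 1592
A: 247·1 + 175·2 + 82·1 + 25·2 + 225·1 + 38·1 = 992
E: 247·0 + 175·0 + 82·2 + 25·3 + 225·3 + 38·2 = 990
D: 247·3 + 175·1 + 82·4 + 25·1 + 225·4 + 38·0 = 2169
B has the highest Borda score (2177).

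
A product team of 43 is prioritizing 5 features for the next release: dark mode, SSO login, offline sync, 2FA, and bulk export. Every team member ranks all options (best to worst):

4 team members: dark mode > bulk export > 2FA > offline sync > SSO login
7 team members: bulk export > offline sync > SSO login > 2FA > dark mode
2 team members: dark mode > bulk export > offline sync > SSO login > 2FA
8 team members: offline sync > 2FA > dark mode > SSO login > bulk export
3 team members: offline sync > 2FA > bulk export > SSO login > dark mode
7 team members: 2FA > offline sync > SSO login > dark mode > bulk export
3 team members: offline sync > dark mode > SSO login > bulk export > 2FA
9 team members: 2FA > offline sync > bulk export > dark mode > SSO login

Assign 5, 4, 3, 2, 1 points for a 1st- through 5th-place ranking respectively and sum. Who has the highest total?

dark mode: 4·5 + 7·1 + 2·5 + 8·3 + 3·1 + 7·2 + 3·4 + 9·2 = 108
SSO login: 4·1 + 7·3 + 2·2 + 8·2 + 3·2 + 7·3 + 3·3 + 9·1 = 90
offline sync: 4·2 + 7·4 + 2·3 + 8·5 + 3·5 + 7·4 + 3·5 + 9·4 = 176
2FA: 4·3 + 7·2 + 2·1 + 8·4 + 3·4 + 7·5 + 3·1 + 9·5 = 155
bulk export: 4·4 + 7·5 + 2·4 + 8·1 + 3·3 + 7·1 + 3·2 + 9·3 = 116
offline sync has the highest Borda score (176).

offline sync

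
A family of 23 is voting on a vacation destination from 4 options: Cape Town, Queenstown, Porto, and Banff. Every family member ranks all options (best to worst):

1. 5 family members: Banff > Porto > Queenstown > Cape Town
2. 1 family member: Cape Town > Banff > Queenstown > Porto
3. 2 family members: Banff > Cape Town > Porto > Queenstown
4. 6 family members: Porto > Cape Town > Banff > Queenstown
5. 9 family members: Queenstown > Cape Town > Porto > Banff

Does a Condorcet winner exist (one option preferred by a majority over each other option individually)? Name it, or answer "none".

Checking pairwise contests:
Queenstown beats Cape Town 14–9.
Porto beats Queenstown 13–10.
Cape Town beats Porto 12–11.
Cape Town beats Banff 16–7.
Every option loses at least one head-to-head, so there is no Condorcet winner.

none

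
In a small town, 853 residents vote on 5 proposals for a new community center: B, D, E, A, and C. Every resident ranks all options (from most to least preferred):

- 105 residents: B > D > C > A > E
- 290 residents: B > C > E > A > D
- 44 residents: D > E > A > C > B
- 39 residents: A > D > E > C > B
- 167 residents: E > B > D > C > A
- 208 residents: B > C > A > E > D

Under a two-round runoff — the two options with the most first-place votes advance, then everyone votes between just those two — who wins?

Round 1 first-place votes: B 603, D 44, E 167, A 39, C 0.
B and E advance.
Runoff: B is preferred to E by 603 voters; E by 250.
B wins the runoff.

B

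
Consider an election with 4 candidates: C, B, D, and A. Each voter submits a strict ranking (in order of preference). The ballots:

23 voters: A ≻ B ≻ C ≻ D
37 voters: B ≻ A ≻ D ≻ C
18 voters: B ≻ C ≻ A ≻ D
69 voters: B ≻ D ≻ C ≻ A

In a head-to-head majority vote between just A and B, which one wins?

Voters preferring A to B: 23; preferring B to A: 124.
B wins the head-to-head.

B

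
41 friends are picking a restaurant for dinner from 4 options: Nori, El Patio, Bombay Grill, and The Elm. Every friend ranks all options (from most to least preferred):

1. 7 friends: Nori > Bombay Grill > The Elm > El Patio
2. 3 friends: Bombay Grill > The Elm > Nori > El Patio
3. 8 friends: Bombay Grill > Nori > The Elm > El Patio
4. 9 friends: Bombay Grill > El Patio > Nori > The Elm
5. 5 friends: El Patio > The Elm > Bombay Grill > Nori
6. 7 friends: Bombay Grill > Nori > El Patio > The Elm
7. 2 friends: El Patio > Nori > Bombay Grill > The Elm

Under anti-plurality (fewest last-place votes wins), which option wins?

Last-place votes: Nori 5, El Patio 18, Bombay Grill 0, The Elm 18.
Bombay Grill is ranked last by the fewest voters, so Bombay Grill wins.

Bombay Grill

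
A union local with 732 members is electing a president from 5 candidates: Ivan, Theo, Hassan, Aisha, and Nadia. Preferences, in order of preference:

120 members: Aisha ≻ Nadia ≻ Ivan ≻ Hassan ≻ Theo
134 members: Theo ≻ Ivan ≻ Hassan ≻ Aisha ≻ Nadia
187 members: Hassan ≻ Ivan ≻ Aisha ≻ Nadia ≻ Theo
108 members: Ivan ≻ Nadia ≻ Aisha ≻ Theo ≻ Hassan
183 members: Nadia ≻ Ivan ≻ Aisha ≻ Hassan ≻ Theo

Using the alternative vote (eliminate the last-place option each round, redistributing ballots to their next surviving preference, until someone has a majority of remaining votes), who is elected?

Nadia

Round 1: Ivan 108, Theo 134, Hassan 187, Aisha 120, Nadia 183. Eliminate Ivan.
Round 2: Theo 134, Hassan 187, Aisha 120, Nadia 291. Eliminate Aisha.
Round 3: Theo 134, Hassan 187, Nadia 411. Nadia has a majority.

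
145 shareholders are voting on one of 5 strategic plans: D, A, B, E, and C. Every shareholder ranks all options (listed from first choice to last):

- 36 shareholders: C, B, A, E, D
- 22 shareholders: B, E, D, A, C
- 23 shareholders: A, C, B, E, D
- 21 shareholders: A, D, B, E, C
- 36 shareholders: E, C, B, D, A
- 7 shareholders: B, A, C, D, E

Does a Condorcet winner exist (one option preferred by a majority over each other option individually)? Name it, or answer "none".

none

Checking pairwise contests:
A beats D 87–58.
B beats A 101–44.
C beats B 95–50.
A beats E 87–58.
A beats C 73–72.
Every option loses at least one head-to-head, so there is no Condorcet winner.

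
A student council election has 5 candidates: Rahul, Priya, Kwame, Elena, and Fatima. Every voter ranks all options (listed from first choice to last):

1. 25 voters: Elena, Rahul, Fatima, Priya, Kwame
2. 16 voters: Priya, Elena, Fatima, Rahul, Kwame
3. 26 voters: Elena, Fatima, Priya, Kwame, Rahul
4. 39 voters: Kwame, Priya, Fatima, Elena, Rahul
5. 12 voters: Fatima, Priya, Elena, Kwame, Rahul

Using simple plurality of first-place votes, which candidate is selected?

First-place votes: Rahul 0, Priya 16, Kwame 39, Elena 51, Fatima 12.
Elena has the most first-place votes.

Elena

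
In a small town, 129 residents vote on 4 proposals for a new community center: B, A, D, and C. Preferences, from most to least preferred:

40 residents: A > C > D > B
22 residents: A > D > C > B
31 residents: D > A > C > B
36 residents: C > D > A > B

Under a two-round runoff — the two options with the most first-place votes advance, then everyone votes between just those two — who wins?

A

Round 1 first-place votes: B 0, A 62, D 31, C 36.
A and C advance.
Runoff: A is preferred to C by 93 voters; C by 36.
A wins the runoff.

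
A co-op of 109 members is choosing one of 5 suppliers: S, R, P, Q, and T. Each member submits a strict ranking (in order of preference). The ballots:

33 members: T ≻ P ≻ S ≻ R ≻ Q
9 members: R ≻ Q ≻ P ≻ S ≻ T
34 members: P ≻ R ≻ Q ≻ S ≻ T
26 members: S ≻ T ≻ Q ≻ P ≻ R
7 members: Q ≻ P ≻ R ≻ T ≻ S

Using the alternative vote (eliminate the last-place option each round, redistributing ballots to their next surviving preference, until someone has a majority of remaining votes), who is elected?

T

Round 1: S 26, R 9, P 34, Q 7, T 33. Eliminate Q.
Round 2: S 26, R 9, P 41, T 33. Eliminate R.
Round 3: S 26, P 50, T 33. Eliminate S.
Round 4: P 50, T 59. T has a majority.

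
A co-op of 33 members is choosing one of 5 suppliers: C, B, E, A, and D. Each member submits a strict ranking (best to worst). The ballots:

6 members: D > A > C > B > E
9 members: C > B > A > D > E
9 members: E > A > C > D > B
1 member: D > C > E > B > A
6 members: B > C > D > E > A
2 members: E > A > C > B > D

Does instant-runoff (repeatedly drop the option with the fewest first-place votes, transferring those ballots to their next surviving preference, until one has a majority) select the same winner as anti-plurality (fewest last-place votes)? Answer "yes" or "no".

yes

Instant-runoff — R1 C 9, B 6, E 11, A 0, D 7 (A out); R2 C 9, B 6, E 11, D 7 (B out); R3 C 15, E 11, D 7 (D out); R4 C 22, E 11 (C winner). Winner: C.
Anti-plurality — last-place votes: C 0, B 9, E 15, A 7, D 2. Winner: C.
The two methods agree.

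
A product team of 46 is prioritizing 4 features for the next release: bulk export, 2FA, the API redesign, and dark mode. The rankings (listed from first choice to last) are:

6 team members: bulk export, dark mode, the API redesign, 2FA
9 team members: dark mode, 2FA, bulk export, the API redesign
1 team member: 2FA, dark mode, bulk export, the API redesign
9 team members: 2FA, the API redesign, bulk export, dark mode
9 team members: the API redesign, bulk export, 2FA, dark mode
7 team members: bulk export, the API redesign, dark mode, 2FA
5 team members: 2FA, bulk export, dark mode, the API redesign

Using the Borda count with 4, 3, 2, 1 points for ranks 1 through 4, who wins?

bulk export: 6·4 + 9·2 + 1·2 + 9·2 + 9·3 + 7·4 + 5·3 = 132
2FA: 6·1 + 9·3 + 1·4 + 9·4 + 9·2 + 7·1 + 5·4 = 118
the API redesign: 6·2 + 9·1 + 1·1 + 9·3 + 9·4 + 7·3 + 5·1 = 111
dark mode: 6·3 + 9·4 + 1·3 + 9·1 + 9·1 + 7·2 + 5·2 = 99
bulk export has the highest Borda score (132).

bulk export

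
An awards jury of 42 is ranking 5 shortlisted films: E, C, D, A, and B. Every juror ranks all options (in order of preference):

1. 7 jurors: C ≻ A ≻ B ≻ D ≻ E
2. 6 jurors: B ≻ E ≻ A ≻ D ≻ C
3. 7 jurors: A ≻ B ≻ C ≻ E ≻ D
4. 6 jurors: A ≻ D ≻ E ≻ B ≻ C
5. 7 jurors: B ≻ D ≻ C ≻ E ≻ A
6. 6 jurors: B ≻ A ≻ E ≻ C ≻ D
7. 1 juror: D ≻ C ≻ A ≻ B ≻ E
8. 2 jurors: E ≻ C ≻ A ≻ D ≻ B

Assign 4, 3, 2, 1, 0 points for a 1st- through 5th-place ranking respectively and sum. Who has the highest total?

E: 7·0 + 6·3 + 7·1 + 6·2 + 7·1 + 6·2 + 1·0 + 2·4 = 64
C: 7·4 + 6·0 + 7·2 + 6·0 + 7·2 + 6·1 + 1·3 + 2·3 = 71
D: 7·1 + 6·1 + 7·0 + 6·3 + 7·3 + 6·0 + 1·4 + 2·1 = 58
A: 7·3 + 6·2 + 7·4 + 6·4 + 7·0 + 6·3 + 1·2 + 2·2 = 109
B: 7·2 + 6·4 + 7·3 + 6·1 + 7·4 + 6·4 + 1·1 + 2·0 = 118
B has the highest Borda score (118).

B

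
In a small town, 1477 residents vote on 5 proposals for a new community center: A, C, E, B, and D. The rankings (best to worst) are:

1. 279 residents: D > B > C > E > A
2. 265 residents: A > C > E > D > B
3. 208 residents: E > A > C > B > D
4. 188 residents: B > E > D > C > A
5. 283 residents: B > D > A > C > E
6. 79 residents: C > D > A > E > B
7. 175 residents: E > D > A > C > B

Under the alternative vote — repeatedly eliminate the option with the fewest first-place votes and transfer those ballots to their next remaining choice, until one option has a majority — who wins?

Round 1: A 265, C 79, E 383, B 471, D 279. Eliminate C.
Round 2: A 265, E 383, B 471, D 358. Eliminate A.
Round 3: E 648, B 471, D 358. Eliminate D.
Round 4: E 727, B 750. B has a majority.

B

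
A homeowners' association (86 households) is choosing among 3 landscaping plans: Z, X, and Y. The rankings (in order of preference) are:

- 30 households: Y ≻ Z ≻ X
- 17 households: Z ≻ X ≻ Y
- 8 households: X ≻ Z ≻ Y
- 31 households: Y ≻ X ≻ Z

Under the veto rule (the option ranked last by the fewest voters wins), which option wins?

Last-place votes: Z 31, X 30, Y 25.
Y is ranked last by the fewest voters, so Y wins.

Y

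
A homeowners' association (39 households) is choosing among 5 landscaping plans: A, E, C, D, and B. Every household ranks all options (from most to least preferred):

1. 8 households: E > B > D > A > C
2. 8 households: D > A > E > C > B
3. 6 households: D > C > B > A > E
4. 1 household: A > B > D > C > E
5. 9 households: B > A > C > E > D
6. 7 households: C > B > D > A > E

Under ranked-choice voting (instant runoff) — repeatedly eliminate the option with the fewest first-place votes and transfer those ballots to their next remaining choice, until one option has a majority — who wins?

Round 1: A 1, E 8, C 7, D 14, B 9. Eliminate A.
Round 2: E 8, C 7, D 14, B 10. Eliminate C.
Round 3: E 8, D 14, B 17. Eliminate E.
Round 4: D 14, B 25. B has a majority.

B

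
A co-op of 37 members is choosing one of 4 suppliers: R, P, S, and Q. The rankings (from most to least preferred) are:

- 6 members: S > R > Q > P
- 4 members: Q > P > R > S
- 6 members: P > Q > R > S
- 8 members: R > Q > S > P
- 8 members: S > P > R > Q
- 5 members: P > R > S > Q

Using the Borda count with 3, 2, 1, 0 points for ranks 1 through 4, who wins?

R

R: 6·2 + 4·1 + 6·1 + 8·3 + 8·1 + 5·2 = 64
P: 6·0 + 4·2 + 6·3 + 8·0 + 8·2 + 5·3 = 57
S: 6·3 + 4·0 + 6·0 + 8·1 + 8·3 + 5·1 = 55
Q: 6·1 + 4·3 + 6·2 + 8·2 + 8·0 + 5·0 = 46
R has the highest Borda score (64).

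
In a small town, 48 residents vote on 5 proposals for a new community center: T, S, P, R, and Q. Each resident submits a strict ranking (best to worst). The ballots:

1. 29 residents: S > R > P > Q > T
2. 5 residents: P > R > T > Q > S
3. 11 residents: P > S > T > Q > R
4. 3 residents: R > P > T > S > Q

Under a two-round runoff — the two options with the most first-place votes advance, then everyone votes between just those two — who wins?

S

Round 1 first-place votes: T 0, S 29, P 16, R 3, Q 0.
S and P advance.
Runoff: S is preferred to P by 29 voters; P by 19.
S wins the runoff.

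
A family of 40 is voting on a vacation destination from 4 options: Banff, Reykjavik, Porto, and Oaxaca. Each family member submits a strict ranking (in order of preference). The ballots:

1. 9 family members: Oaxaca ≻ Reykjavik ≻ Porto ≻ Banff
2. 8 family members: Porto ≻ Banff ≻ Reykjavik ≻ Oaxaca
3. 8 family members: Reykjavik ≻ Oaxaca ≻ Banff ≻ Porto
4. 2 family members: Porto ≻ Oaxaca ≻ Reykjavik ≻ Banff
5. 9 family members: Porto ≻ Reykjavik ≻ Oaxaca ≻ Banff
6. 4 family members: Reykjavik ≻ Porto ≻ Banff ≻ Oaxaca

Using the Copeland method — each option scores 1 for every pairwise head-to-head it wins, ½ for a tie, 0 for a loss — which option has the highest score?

Reykjavik

Banff: loses to Reykjavik, Porto, and Oaxaca → score 0.
Reykjavik: beats Banff, Porto, and Oaxaca → score 3.
Porto: beats Banff and Oaxaca; loses to Reykjavik → score 2.
Oaxaca: beats Banff; loses to Reykjavik and Porto → score 1.
Reykjavik has the best pairwise record.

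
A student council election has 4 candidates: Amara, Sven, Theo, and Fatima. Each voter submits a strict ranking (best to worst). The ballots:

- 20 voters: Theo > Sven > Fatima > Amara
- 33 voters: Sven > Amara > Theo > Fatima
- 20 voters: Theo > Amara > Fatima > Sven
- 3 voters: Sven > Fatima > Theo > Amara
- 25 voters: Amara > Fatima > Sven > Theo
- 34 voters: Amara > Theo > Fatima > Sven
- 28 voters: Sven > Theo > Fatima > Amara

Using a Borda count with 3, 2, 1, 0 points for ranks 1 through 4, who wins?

Amara

Amara: 20·0 + 33·2 + 20·2 + 3·0 + 25·3 + 34·3 + 28·0 = 283
Sven: 20·2 + 33·3 + 20·0 + 3·3 + 25·1 + 34·0 + 28·3 = 257
Theo: 20·3 + 33·1 + 20·3 + 3·1 + 25·0 + 34·2 + 28·2 = 280
Fatima: 20·1 + 33·0 + 20·1 + 3·2 + 25·2 + 34·1 + 28·1 = 158
Amara has the highest Borda score (283).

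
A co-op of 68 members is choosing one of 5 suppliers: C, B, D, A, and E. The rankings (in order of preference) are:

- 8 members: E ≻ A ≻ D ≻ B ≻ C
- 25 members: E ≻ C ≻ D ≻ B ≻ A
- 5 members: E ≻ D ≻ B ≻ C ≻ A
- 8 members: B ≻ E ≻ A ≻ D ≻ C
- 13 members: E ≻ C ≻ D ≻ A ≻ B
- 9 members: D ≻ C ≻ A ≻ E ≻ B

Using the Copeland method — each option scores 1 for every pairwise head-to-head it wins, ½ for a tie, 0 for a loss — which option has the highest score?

C: beats B, D, and A; loses to E → score 3.
B: beats A; loses to C, D, and E → score 1.
D: beats B and A; loses to C and E → score 2.
A: loses to C, B, D, and E → score 0.
E: beats C, B, D, and A → score 4.
E has the best pairwise record.

E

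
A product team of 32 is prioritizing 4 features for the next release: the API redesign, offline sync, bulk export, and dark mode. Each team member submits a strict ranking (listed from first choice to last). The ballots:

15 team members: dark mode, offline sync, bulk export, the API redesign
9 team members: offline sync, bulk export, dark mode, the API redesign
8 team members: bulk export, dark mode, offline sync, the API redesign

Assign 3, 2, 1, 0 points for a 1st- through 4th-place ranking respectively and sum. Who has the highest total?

dark mode

the API redesign: 15·0 + 9·0 + 8·0 = 0
offline sync: 15·2 + 9·3 + 8·1 = 65
bulk export: 15·1 + 9·2 + 8·3 = 57
dark mode: 15·3 + 9·1 + 8·2 = 70
dark mode has the highest Borda score (70).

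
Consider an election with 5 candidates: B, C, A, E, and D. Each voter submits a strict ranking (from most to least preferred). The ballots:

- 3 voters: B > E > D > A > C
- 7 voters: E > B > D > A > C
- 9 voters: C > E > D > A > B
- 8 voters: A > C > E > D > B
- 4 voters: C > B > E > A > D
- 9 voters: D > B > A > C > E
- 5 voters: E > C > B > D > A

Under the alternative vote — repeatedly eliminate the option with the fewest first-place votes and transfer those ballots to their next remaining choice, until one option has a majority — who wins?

Round 1: B 3, C 13, A 8, E 12, D 9. Eliminate B.
Round 2: C 13, A 8, E 15, D 9. Eliminate A.
Round 3: C 21, E 15, D 9. Eliminate D.
Round 4: C 30, E 15. C has a majority.

C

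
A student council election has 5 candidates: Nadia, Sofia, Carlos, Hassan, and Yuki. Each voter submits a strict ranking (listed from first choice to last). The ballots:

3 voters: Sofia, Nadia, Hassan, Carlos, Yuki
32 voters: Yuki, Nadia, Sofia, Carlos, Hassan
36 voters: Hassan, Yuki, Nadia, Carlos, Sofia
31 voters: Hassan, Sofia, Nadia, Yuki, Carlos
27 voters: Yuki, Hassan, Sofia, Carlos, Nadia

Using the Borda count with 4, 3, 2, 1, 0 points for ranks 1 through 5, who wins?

Nadia: 3·3 + 32·3 + 36·2 + 31·2 + 27·0 = 239
Sofia: 3·4 + 32·2 + 36·0 + 31·3 + 27·2 = 223
Carlos: 3·1 + 32·1 + 36·1 + 31·0 + 27·1 = 98
Hassan: 3·2 + 32·0 + 36·4 + 31·4 + 27·3 = 355
Yuki: 3·0 + 32·4 + 36·3 + 31·1 + 27·4 = 375
Yuki has the highest Borda score (375).

Yuki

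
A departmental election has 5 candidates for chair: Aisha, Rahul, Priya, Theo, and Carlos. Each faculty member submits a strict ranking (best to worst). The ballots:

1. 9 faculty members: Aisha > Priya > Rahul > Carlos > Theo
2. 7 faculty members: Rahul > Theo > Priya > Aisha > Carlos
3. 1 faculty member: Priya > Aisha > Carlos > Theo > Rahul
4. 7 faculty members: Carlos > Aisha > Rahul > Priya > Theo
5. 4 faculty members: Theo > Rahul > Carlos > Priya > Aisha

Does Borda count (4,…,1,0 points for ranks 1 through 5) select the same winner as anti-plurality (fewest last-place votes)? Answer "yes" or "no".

no

Borda — scores: Aisha 67, Rahul 72, Priya 56, Theo 38, Carlos 47. Winner: Rahul.
Anti-plurality — last-place votes: Aisha 4, Rahul 1, Priya 0, Theo 16, Carlos 7. Winner: Priya.
The two methods disagree.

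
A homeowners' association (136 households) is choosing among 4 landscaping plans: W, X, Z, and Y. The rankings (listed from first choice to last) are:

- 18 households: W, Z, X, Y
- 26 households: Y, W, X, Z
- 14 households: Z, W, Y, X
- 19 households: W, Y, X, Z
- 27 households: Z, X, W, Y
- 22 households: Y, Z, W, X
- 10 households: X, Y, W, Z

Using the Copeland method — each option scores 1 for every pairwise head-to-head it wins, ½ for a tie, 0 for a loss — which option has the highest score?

W

W: beats X, Z, and Y → score 3.
X: loses to W, Z, and Y → score 0.
Z: beats X; loses to W and Y → score 1.
Y: beats X and Z; loses to W → score 2.
W has the best pairwise record.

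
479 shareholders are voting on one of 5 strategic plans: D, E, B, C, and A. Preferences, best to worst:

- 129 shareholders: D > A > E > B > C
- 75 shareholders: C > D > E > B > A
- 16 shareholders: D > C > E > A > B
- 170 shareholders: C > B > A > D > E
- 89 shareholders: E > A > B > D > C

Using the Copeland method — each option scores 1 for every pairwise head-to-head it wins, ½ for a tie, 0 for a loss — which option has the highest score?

D: beats E; loses to B, C, and A → score 1.
E: beats B; loses to D, C, and A → score 1.
B: beats D and A; loses to E and C → score 2.
C: beats D, E, B, and A → score 4.
A: beats D and E; loses to B and C → score 2.
C has the best pairwise record.

C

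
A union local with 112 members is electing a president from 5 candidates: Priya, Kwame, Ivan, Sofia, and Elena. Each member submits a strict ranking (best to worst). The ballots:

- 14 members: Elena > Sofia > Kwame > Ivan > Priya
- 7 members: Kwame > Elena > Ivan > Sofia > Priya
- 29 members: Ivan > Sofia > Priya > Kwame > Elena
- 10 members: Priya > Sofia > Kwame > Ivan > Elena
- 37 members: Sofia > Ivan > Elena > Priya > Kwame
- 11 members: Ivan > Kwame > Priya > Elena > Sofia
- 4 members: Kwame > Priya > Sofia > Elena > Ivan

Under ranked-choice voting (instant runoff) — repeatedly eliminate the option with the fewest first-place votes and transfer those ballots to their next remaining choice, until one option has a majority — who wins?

Sofia

Round 1: Priya 10, Kwame 11, Ivan 40, Sofia 37, Elena 14. Eliminate Priya.
Round 2: Kwame 11, Ivan 40, Sofia 47, Elena 14. Eliminate Kwame.
Round 3: Ivan 40, Sofia 51, Elena 21. Eliminate Elena.
Round 4: Ivan 47, Sofia 65. Sofia has a majority.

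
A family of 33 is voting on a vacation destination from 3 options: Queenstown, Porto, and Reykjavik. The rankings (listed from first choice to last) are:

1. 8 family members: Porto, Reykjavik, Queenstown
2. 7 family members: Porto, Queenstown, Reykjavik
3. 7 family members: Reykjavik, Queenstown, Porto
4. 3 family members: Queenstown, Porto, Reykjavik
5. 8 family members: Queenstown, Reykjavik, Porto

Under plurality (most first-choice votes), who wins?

Porto

First-place votes: Queenstown 11, Porto 15, Reykjavik 7.
Porto has the most first-place votes.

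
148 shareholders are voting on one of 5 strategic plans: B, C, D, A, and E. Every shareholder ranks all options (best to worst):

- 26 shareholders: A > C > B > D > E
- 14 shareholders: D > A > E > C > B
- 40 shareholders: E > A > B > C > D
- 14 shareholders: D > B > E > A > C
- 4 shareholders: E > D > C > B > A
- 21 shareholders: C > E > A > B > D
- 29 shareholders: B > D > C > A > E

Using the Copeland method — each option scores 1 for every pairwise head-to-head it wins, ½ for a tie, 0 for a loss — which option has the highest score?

A

B: beats C and D; loses to A and E → score 2.
C: beats D and E; loses to B and A → score 2.
D: beats E; loses to B, C, and A → score 1.
A: beats B, C, and D; loses to E → score 3.
E: beats B and A; loses to C and D → score 2.
A has the best pairwise record.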